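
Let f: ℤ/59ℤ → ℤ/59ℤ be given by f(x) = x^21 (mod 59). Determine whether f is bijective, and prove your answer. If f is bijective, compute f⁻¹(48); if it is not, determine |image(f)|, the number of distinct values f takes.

36

Since 59 is prime, the nonzero elements of ℤ/59ℤ form a cyclic group of order 58.
As gcd(21, 58) = 1, raising to the 21st power is a bijection on this group: if s^21 ≡ t^21 then (st^{−1})^21 = 1, and the only element of order dividing gcd(21, 58) = 1 is 1, so s = t.
With f(0) = 0 this makes f injective on all of ℤ/59ℤ, hence bijective (finite equal-size domain and codomain). In particular f is bijective.
Since f is bijective, we find the preimage of 48. The inverse of x ↦ x^21 on (ℤ/59ℤ)^× is x ↦ x^47, because 21·47 = 987 = 17·58 + 1 ≡ 1 (mod 58) and x^{58} = 1 for x ≠ 0 (Fermat). So f⁻¹(48) = 48^47 mod 59.
Repeated squaring mod 59: 48^1 ≡ 48, 48^2 ≡ 48² = 2304 ≡ 3, 48^4 ≡ 3² = 9, 48^8 ≡ 9² = 81 ≡ 22, 48^16 ≡ 22² = 484 ≡ 12, 48^32 ≡ 12² = 144 ≡ 26. Since 47 = 32 + 8 + 4 + 2 + 1, 48^47 ≡ 26·22·9·3·48: 26·22 = 572 ≡ 41, then 41·9 = 369 ≡ 15, then 15·3 = 45, then 45·48 = 2160 ≡ 36. So 48^47 ≡ 36 (mod 59).
Hence f⁻¹(48) = 36.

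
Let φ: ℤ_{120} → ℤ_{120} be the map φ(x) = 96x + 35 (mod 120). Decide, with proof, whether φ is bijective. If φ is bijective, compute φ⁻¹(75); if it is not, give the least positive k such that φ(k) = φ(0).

We have gcd(96, 120) = 24 > 1. Taking x_1 = 0 and x_2 = 5: φ(0) = 35 and φ(5) = 96·5 + 35 = 515 ≡ 35 (mod 120).
So φ(0) = φ(5) while 0 ≠ 5, so φ is not injective, hence not bijective.
Since φ is not bijective, we find the least positive k with φ(k) = φ(0): this means 96k ≡ 0 (mod 120), i.e. 120 ∣ 96k. Since gcd(96, 120) = 24, dividing through by 24 this holds exactly when 5 ∣ 4k, and as gcd(4, 5) = 1, exactly when 5 ∣ k.
The smallest positive such k is 5.

5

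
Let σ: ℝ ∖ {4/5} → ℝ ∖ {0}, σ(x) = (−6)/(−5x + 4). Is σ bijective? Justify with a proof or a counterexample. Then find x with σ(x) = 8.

19/20

Suppose σ(u) = σ(v). Cross-multiplying: (−6)(−5v + 4) = (−6)(−5u + 4).
Expanding both sides and cancelling the symmetric terms leaves −30·(u − v) = 0. Since −30 ≠ 0, u = v. Therefore σ is injective.
For any y ≠ 0, solving y(−5x + 4) = −6 for x gives a well-defined x ≠ 4/5. So σ is surjective.
Therefore σ is bijective.
Solving σ(x) = 8: cross-multiplying gives −6 = 8(−5x + 4), which rearranges to 40x = 38, so x = 19/20.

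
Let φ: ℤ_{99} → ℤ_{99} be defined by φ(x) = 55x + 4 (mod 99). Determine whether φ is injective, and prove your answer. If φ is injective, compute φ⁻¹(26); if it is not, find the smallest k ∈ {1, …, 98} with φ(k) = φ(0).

We have gcd(55, 99) = 11 > 1. Taking s = 0 and t = 9: φ(0) = 4 and φ(9) = 55·9 + 4 = 499 ≡ 4 (mod 99).
So φ(0) = φ(9) while 0 ≠ 9, hence φ is not injective.
Since φ is not injective, we find the least positive k with φ(k) = φ(0): this means 55k ≡ 0 (mod 99), i.e. 99 ∣ 55k. Since gcd(55, 99) = 11, dividing through by 11 this holds exactly when 9 ∣ 5k, and as gcd(5, 9) = 1, exactly when 9 ∣ k.
The smallest positive such k is 9.

9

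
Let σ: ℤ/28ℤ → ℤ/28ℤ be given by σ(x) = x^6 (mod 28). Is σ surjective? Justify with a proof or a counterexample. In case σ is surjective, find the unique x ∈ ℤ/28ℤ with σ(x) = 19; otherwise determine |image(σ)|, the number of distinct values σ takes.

σ(1) = 1^6 = 1.
σ(3): Repeated squaring mod 28: 3^1 ≡ 3, 3^2 ≡ 3² = 9, 3^4 ≡ 9² = 81 ≡ 25. Since 6 = 4 + 2, 3^6 ≡ 25·9: 25·9 = 225 ≡ 1. So 3^6 ≡ 1 (mod 28).
So σ(1) = σ(3) = 1 while 1 ≠ 3, therefore σ is not injective.
A non-injective map from the 28-element set ℤ/28ℤ to itself takes at most 27 distinct values, so it cannot be surjective. Therefore σ is not surjective.
Since σ is not surjective, we determine |image(σ)|. Computing x^6 mod 28 for each x (by repeated squaring, reducing mod 28 at every step), the values σ(0), σ(1), …, σ(27) are: 0, 1, 8, 1, 8, 1, 8, 21, 8, 1, 8, 1, 8, 1, 0, 1, 8, 1, 8, 1, 8, 21, 8, 1, 8, 1, 8, 1.
The distinct values are {0, 1, 8, 21}; there are 4 of them.

4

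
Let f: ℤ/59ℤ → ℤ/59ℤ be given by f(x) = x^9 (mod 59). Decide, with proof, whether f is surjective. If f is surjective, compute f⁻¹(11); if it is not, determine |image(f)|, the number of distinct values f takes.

Since 59 is prime, the nonzero elements of ℤ/59ℤ form a cyclic group of order 58.
As gcd(9, 58) = 1, raising to the 9th power is a bijection on this group: if a^9 ≡ b^9 then (ab^{−1})^9 = 1, and the only element of order dividing gcd(9, 58) = 1 is 1, so a = b.
With f(0) = 0 this makes f injective on all of ℤ/59ℤ, hence bijective (finite equal-size domain and codomain). In particular f is surjective.
Since f is surjective, we find the preimage of 11. The inverse of x ↦ x^9 on (ℤ/59ℤ)^× is x ↦ x^13, because 9·13 = 117 = 2·58 + 1 ≡ 1 (mod 58) and x^{58} = 1 for x ≠ 0 (Fermat). So f⁻¹(11) = 11^13 mod 59.
Repeated squaring mod 59: 11^1 ≡ 11, 11^2 ≡ 11² = 121 ≡ 3, 11^4 ≡ 3² = 9, 11^8 ≡ 9² = 81 ≡ 22. Since 13 = 8 + 4 + 1, 11^13 ≡ 22·9·11: 22·9 = 198 ≡ 21, then 21·11 = 231 ≡ 54. So 11^13 ≡ 54 (mod 59).
Hence f⁻¹(11) = 54.

54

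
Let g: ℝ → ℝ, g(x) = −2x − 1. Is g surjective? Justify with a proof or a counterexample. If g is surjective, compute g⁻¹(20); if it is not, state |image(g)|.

-21/2

Recall that g is surjective if every y in the codomain equals g(x) for some x in the domain.
For any y ∈ ℝ, x = (y + 1)/(−2) satisfies g(x) = y.
Hence g is surjective.
Since g is surjective, we compute g⁻¹(20) = (20 + 1)/(−2) = −21/2.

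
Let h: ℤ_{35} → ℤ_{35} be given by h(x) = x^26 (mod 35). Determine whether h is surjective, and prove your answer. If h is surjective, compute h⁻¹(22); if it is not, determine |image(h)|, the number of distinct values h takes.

h(1) = 1^26 = 1.
h(6): Repeated squaring mod 35: 6^1 ≡ 6, 6^2 ≡ 6² = 36 ≡ 1, 6^4 ≡ 1² = 1, 6^8 ≡ 1² = 1, 6^16 ≡ 1² = 1. Since 26 = 16 + 8 + 2, 6^26 ≡ 1·1·1: 1·1 = 1, then 1·1 = 1. So 6^26 ≡ 1 (mod 35).
So h(1) = h(6) = 1 while 1 ≠ 6, therefore h is not injective.
A non-injective map from the 35-element set ℤ_{35} to itself takes at most 34 distinct values, so it cannot be surjective. Therefore h is not surjective.
Since h is not surjective, we determine |image(h)|. Computing x^26 mod 35 for each x (by repeated squaring, reducing mod 35 at every step), the values h(0), h(1), …, h(34) are: 0, 1, 4, 9, 16, 25, 1, 14, 29, 11, 30, 16, 4, 29, 21, 15, 11, 9, 9, 11, 15, 21, 29, 4, 16, 30, 11, 29, 14, 1, 25, 16, 9, 4, 1.
The distinct values are {0, 1, 4, 9, 11, 14, 15, 16, 21, 25, 29, 30}; there are 12 of them.

12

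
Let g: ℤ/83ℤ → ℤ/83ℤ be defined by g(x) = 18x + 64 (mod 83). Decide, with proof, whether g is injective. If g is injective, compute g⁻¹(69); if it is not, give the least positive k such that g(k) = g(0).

Suppose g(a) = g(b) in ℤ/83ℤ. Then 18a + 64 ≡ 18b + 64 (mod 83), hence 18(a − b) ≡ 0 (mod 83).
Since gcd(18, 83) = 1, 18 is invertible modulo 83, therefore a − b ≡ 0 (mod 83), i.e. a = b.
So g is injective.
We now compute 18⁻¹ mod 83 explicitly. Euclid's algorithm: 83 = 4·18 + 11, 18 = 1·11 + 7, 11 = 1·7 + 4, 7 = 1·4 + 3, 4 = 1·3 + 1; back-substituting gives 1 = 60·18 − 13·83, so 18⁻¹ ≡ 60 (mod 83).
Since g is injective, we find g⁻¹(69): we need 18x ≡ 69 − 64 ≡ 5 (mod 83). Using 18⁻¹ = 60: x ≡ 60·5 = 300 = 3·83 + 51, so x = 51.
Check: g(51) = 18·51 + 64 = 982 = 11·83 + 69 ≡ 69 (mod 83).

51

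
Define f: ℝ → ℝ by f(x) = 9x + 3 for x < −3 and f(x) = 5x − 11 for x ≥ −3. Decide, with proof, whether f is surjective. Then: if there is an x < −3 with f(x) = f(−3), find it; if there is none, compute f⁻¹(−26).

-29/9

Both pieces are strictly increasing (slopes 9 and 5), so each is injective on its own interval.
The left piece maps (−∞, −3) onto (−∞, −24); the right piece maps [−3, ∞) onto [−26, ∞).
The union (−∞, −24) ∪ [−26, ∞) covers ℝ, so f is surjective.
For the follow-up: the images overlap, so an x < −3 with f(x) = f(−3) exists. f(−3) = −26; solving 9x + 3 = −26 for x < −3 gives x = (−26 − 3)/9 = −29/9.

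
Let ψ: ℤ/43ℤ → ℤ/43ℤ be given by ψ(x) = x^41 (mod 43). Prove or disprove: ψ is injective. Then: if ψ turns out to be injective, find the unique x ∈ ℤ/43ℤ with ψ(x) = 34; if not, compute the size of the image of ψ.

Since 43 is prime, the nonzero elements of ℤ/43ℤ form a cyclic group of order 42.
As gcd(41, 42) = 1, raising to the 41st power is a bijection on this group: if a^41 ≡ b^41 then (ab^{−1})^41 = 1, and the only element of order dividing gcd(41, 42) = 1 is 1, so a = b.
With ψ(0) = 0 this makes ψ injective on all of ℤ/43ℤ, hence bijective (finite equal-size domain and codomain). In particular ψ is injective.
Since ψ is injective, we find the preimage of 34. The inverse of x ↦ x^41 on (ℤ/43ℤ)^× is x ↦ x^41, because 41·41 = 1681 = 40·42 + 1 ≡ 1 (mod 42) and x^{42} = 1 for x ≠ 0 (Fermat). So ψ⁻¹(34) = 34^41 mod 43.
Repeated squaring mod 43: 34^1 ≡ 34, 34^2 ≡ 34² = 1156 ≡ 38, 34^4 ≡ 38² = 1444 ≡ 25, 34^8 ≡ 25² = 625 ≡ 23, 34^16 ≡ 23² = 529 ≡ 13, 34^32 ≡ 13² = 169 ≡ 40. Since 41 = 32 + 8 + 1, 34^41 ≡ 40·23·34: 40·23 = 920 ≡ 17, then 17·34 = 578 ≡ 19. So 34^41 ≡ 19 (mod 43).
Hence ψ⁻¹(34) = 19.

19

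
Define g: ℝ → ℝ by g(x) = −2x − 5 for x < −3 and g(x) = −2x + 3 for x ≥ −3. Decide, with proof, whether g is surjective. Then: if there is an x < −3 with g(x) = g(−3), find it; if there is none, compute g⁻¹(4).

Both pieces are strictly decreasing (slopes −2 and −2), so each is injective on its own interval.
The left piece maps (−∞, −3) onto (1, ∞); the right piece maps [−3, ∞) onto (−∞, 9].
The union (1, ∞) ∪ (−∞, 9] covers ℝ, so g is surjective.
For the follow-up: the images overlap, so an x < −3 with g(x) = g(−3) exists. g(−3) = 9; solving −2x − 5 = 9 for x < −3 gives x = (9 + 5)/(−2) = −7.

-7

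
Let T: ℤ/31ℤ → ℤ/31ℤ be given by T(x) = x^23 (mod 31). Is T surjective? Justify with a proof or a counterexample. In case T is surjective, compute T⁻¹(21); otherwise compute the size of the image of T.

Since 31 is prime, the nonzero elements of ℤ/31ℤ form a cyclic group of order 30.
As gcd(23, 30) = 1, raising to the 23rd power is a bijection on this group: if a^23 ≡ b^23 then (ab^{−1})^23 = 1, and the only element of order dividing gcd(23, 30) = 1 is 1, so a = b.
With T(0) = 0 this makes T injective on all of ℤ/31ℤ, hence bijective (finite equal-size domain and codomain). In particular T is surjective.
Since T is surjective, we find the preimage of 21. The inverse of x ↦ x^23 on (ℤ/31ℤ)^× is x ↦ x^17, because 23·17 = 391 = 13·30 + 1 ≡ 1 (mod 30) and x^{30} = 1 for x ≠ 0 (Fermat). So T⁻¹(21) = 21^17 mod 31.
Repeated squaring mod 31: 21^1 ≡ 21, 21^2 ≡ 21² = 441 ≡ 7, 21^4 ≡ 7² = 49 ≡ 18, 21^8 ≡ 18² = 324 ≡ 14, 21^16 ≡ 14² = 196 ≡ 10. Since 17 = 16 + 1, 21^17 ≡ 10·21: 10·21 = 210 ≡ 24. So 21^17 ≡ 24 (mod 31).
Hence T⁻¹(21) = 24.

24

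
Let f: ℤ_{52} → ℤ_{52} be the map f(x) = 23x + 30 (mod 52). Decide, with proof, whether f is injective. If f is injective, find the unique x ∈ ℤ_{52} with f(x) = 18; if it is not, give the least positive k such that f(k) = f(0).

If f(a) = f(b), then 23a ≡ 23b (mod 52). Because gcd(23, 52) = 1, we may cancel 23 to get a ≡ b (mod 52).
Thus f is injective.
We now compute 23⁻¹ mod 52 explicitly. Euclid's algorithm: 52 = 2·23 + 6, 23 = 3·6 + 5, 6 = 1·5 + 1; back-substituting gives 1 = 43·23 − 19·52, so 23⁻¹ ≡ 43 (mod 52).
Since f is injective, we compute f⁻¹(18): solve 23x + 30 ≡ 18 (mod 52), i.e. 23x ≡ 40 (mod 52).
Multiplying by 23⁻¹ = 43 gives x ≡ 43·40 = 1720 = 33·52 + 4 ≡ 4 (mod 52).
Check: f(4) = 23·4 + 30 = 122 = 2·52 + 18 ≡ 18 (mod 52).

4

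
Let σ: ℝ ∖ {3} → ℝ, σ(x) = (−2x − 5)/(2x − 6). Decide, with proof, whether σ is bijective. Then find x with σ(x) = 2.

If σ(x) = −1, cross-multiplying gives 2(−2x − 5) = −2(2x − 6), which simplifies to −10 = 12 — false.  So −1 has no preimage and σ is not surjective.
So σ is not bijective.
Solving σ(x) = 2: cross-multiplying gives −2x − 5 = 2(2x − 6), which rearranges to −6x = −7, so x = 7/6.

7/6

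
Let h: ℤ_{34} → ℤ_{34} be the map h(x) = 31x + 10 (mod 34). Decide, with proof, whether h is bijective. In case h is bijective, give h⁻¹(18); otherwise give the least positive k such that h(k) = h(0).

20

If h(s) = h(t), then 31s ≡ 31t (mod 34). Because gcd(31, 34) = 1, we may cancel 31 to get s ≡ t (mod 34).
We now compute 31⁻¹ mod 34 explicitly. Euclid's algorithm: 34 = 1·31 + 3, 31 = 10·3 + 1; back-substituting gives 1 = 11·31 − 10·34, so 31⁻¹ ≡ 11 (mod 34).
For any y ∈ ℤ_{34}, x = 11(y − 10) mod 34 satisfies h(x) = 31·11(y − 10) + 10 ≡ y (since 31·11 ≡ 1 mod 34). So every y has a preimage.
Therefore h is bijective.
Since h is bijective, we compute h⁻¹(18): solve 31x + 10 ≡ 18 (mod 34), i.e. 31x ≡ 8 (mod 34).
Multiplying by 31⁻¹ = 11 gives x ≡ 11·8 = 88 = 2·34 + 20 ≡ 20 (mod 34).
Check: h(20) = 31·20 + 10 = 630 = 18·34 + 18 ≡ 18 (mod 34).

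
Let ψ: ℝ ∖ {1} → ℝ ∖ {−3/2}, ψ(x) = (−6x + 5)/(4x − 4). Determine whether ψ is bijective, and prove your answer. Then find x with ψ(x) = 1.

Suppose ψ(x_1) = ψ(x_2). Cross-multiplying: (−6x_1 + 5)(4x_2 − 4) = (−6x_2 + 5)(4x_1 − 4).
Expanding both sides and cancelling the symmetric terms leaves 4·(x_1 − x_2) = 0. Since 4 ≠ 0, x_1 = x_2. Hence ψ is injective.
For any y ≠ −3/2, solving y(4x − 4) = −6x + 5 for x gives a well-defined x ≠ 1. So ψ is surjective.
Therefore ψ is bijective.
Solving ψ(x) = 1: cross-multiplying gives −6x + 5 = 1(4x − 4), which rearranges to −10x = −9, so x = 9/10.

9/10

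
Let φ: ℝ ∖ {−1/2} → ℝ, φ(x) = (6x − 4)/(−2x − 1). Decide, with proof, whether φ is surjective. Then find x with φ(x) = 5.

-1/16

If φ(x) = −3, cross-multiplying gives −2(6x − 4) = 6(−2x − 1), which simplifies to 8 = −6 — false.  So −3 has no preimage and φ is not surjective.
Solving φ(x) = 5: cross-multiplying gives 6x − 4 = 5(−2x − 1), which rearranges to 16x = −1, so x = −1/16.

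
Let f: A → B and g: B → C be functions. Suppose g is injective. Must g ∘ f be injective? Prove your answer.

No. Take A = {1, 2}, B = C = {1, 2, 3, 4, 5, 6}, f(1) = f(2) = 1, and g = identity (injective).
Then (g ∘ f)(1) = (g ∘ f)(2) = 1 with 1 ≠ 2, so g ∘ f is not injective.

not injective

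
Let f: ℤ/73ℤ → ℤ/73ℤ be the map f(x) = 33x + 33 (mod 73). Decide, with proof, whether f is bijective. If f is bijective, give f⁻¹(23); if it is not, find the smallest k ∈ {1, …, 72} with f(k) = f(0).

55

By definition, injectivity means: for all x_1, x_2 in the domain, f(x_1) = f(x_2) implies x_1 = x_2.
If f(x_1) = f(x_2), then 33x_1 ≡ 33x_2 (mod 73). Because gcd(33, 73) = 1, we may cancel 33 to get x_1 ≡ x_2 (mod 73).
We now compute 33⁻¹ mod 73 explicitly. Euclid's algorithm: 73 = 2·33 + 7, 33 = 4·7 + 5, 7 = 1·5 + 2, 5 = 2·2 + 1; back-substituting gives 1 = 31·33 − 14·73, so 33⁻¹ ≡ 31 (mod 73).
For any y ∈ ℤ/73ℤ, x = 31(y − 33) mod 73 satisfies f(x) = 33·31(y − 33) + 33 ≡ y (since 33·31 ≡ 1 mod 73). So every y has a preimage.
Hence f is bijective.
Since f is bijective, we find f⁻¹(23): we need 33x ≡ 23 − 33 ≡ 63 (mod 73). Using 33⁻¹ = 31: x ≡ 31·63 = 1953 = 26·73 + 55, so x = 55.
Check: f(55) = 33·55 + 33 = 1848 = 25·73 + 23 ≡ 23 (mod 73).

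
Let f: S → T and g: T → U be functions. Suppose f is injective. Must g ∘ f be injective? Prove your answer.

not injective

No. Take S = T = U = {1, 2}, f = identity (injective), and g(x) = 1 for every x.
Then (g ∘ f)(1) = 1 = (g ∘ f)(2) with 1 ≠ 2, so g ∘ f is not injective.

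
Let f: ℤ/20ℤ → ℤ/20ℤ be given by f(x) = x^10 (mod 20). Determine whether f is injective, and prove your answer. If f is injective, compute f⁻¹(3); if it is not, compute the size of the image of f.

6

f(4): Repeated squaring mod 20: 4^1 ≡ 4, 4^2 ≡ 4² = 16, 4^4 ≡ 16² = 256 ≡ 16, 4^8 ≡ 16² = 256 ≡ 16. Since 10 = 8 + 2, 4^10 ≡ 16·16: 16·16 = 256 ≡ 16. So 4^10 ≡ 16 (mod 20).
f(6): Repeated squaring mod 20: 6^1 ≡ 6, 6^2 ≡ 6² = 36 ≡ 16, 6^4 ≡ 16² = 256 ≡ 16, 6^8 ≡ 16² = 256 ≡ 16. Since 10 = 8 + 2, 6^10 ≡ 16·16: 16·16 = 256 ≡ 16. So 6^10 ≡ 16 (mod 20).
So f(4) = f(6) = 16 while 4 ≠ 6, so f is not injective.
Since f is not injective, we determine |image(f)|. Computing x^10 mod 20 for each x (by repeated squaring, reducing mod 20 at every step), the values f(0), f(1), …, f(19) are: 0, 1, 4, 9, 16, 5, 16, 9, 4, 1, 0, 1, 4, 9, 16, 5, 16, 9, 4, 1.
The distinct values are {0, 1, 4, 5, 9, 16}; there are 6 of them.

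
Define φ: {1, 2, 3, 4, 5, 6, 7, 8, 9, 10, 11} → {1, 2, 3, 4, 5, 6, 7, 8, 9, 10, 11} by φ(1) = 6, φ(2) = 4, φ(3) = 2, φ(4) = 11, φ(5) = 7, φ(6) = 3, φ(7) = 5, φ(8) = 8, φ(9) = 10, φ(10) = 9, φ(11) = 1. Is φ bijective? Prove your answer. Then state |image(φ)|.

11

The values 6, 4, 2, 11, 7, 3, 5, 8, 10, 9, 1 are a permutation of {1, 2, 3, 4, 5, 6, 7, 8, 9, 10, 11}: each element appears exactly once.
So φ is injective and surjective, hence bijective.
The image of φ is {1, 2, 3, 4, 5, 6, 7, 8, 9, 10, 11}, which has 11 elements.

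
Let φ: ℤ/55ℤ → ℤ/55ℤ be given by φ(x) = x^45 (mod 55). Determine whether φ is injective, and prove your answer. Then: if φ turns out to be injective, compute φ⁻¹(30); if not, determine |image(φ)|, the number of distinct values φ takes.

φ(2): Repeated squaring mod 55: 2^1 ≡ 2, 2^2 ≡ 2² = 4, 2^4 ≡ 4² = 16, 2^8 ≡ 16² = 256 ≡ 36, 2^16 ≡ 36² = 1296 ≡ 31, 2^32 ≡ 31² = 961 ≡ 26. Since 45 = 32 + 8 + 4 + 1, 2^45 ≡ 26·36·16·2: 26·36 = 936 ≡ 1, then 1·16 = 16, then 16·2 = 32. So 2^45 ≡ 32 (mod 55).
φ(7): Repeated squaring mod 55: 7^1 ≡ 7, 7^2 ≡ 7² = 49, 7^4 ≡ 49² = 2401 ≡ 36, 7^8 ≡ 36² = 1296 ≡ 31, 7^16 ≡ 31² = 961 ≡ 26, 7^32 ≡ 26² = 676 ≡ 16. Since 45 = 32 + 8 + 4 + 1, 7^45 ≡ 16·31·36·7: 16·31 = 496 ≡ 1, then 1·36 = 36, then 36·7 = 252 ≡ 32. So 7^45 ≡ 32 (mod 55).
So φ(2) = φ(7) = 32 while 2 ≠ 7, so φ is not injective.
Since φ is not injective, we determine |image(φ)|. Computing x^45 mod 55 for each x (by repeated squaring, reducing mod 55 at every step), the values φ(0), φ(1), …, φ(54) are: 0, 1, 32, 23, 34, 45, 21, 32, 43, 34, 10, 11, 12, 43, 34, 45, 1, 32, 43, 54, 45, 21, 22, 23, 54, 45, 1, 12, 43, 54, 10, 1, 32, 33, 34, 10, 1, 12, 23, 54, 10, 21, 12, 43, 44, 45, 21, 12, 23, 34, 10, 21, 32, 23, 54.
The distinct values are {0, 1, 10, 11, 12, 21, 22, 23, 32, 33, 34, 43, 44, 45, 54}; there are 15 of them.

15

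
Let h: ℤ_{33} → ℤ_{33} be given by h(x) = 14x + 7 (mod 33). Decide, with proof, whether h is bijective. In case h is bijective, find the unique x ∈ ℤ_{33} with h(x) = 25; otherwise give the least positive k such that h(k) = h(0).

Suppose h(u) = h(v) in ℤ_{33}. Then 14u + 7 ≡ 14v + 7 (mod 33), hence 14(u − v) ≡ 0 (mod 33).
Since gcd(14, 33) = 1, 14 is invertible modulo 33, so u − v ≡ 0 (mod 33), i.e. u = v.
We now compute 14⁻¹ mod 33 explicitly. Euclid's algorithm: 33 = 2·14 + 5, 14 = 2·5 + 4, 5 = 1·4 + 1; back-substituting gives 1 = 26·14 − 11·33, so 14⁻¹ ≡ 26 (mod 33).
For any y ∈ ℤ_{33}, x = 26(y − 7) mod 33 satisfies h(x) = 14·26(y − 7) + 7 ≡ y (since 14·26 ≡ 1 mod 33). So every y has a preimage.
Hence h is bijective.
Since h is bijective, we find h⁻¹(25): we need 14x ≡ 25 − 7 ≡ 18 (mod 33). Using 14⁻¹ = 26: x ≡ 26·18 = 468 = 14·33 + 6, so x = 6.
Check: h(6) = 14·6 + 7 = 91 = 2·33 + 25 ≡ 25 (mod 33).

6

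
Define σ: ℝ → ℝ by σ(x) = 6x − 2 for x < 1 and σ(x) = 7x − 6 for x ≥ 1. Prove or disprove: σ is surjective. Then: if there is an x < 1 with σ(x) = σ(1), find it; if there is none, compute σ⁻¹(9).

Both pieces are strictly increasing (slopes 6 and 7), so each is injective on its own interval.
The left piece maps (−∞, 1) onto (−∞, 4); the right piece maps [1, ∞) onto [1, ∞).
The union (−∞, 4) ∪ [1, ∞) covers ℝ, so σ is surjective.
For the follow-up: the images overlap, so an x < 1 with σ(x) = σ(1) exists. σ(1) = 1; solving 6x − 2 = 1 for x < 1 gives x = (1 + 2)/6 = 1/2.

1/2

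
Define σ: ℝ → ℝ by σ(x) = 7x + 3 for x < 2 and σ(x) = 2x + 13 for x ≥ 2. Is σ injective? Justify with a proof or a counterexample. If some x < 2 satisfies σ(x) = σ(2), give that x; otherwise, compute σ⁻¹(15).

Both pieces are strictly increasing (slopes 7 and 2), so each is injective on its own interval.
The left piece maps (−∞, 2) onto (−∞, 17); the right piece maps [2, ∞) onto [17, ∞).
These images are disjoint, so no value is attained by both pieces. Hence σ is injective.
Because the two images are disjoint, no x < 2 has σ(x) = σ(2), so we compute σ⁻¹(15): 15 lies in (−∞, 17), so solve 7x + 3 = 15: x = (15 − 3)/7 = 12/7.

12/7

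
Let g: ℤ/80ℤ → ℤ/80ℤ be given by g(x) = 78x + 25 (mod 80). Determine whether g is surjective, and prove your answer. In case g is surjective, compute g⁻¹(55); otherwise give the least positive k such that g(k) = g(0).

Since gcd(78, 80) = 2, we have 78x ≡ 0 (mod 2) for all x, so g(x) ≡ 1 (mod 2).
But 0 ≢ 1 (mod 2), so 0 ∈ ℤ/80ℤ has no preimage. Thus g is not surjective.
Since g is not surjective, we find the least positive k with g(k) = g(0): this means 78k ≡ 0 (mod 80), i.e. 80 ∣ 78k. Since gcd(78, 80) = 2, dividing through by 2 this holds exactly when 40 ∣ 39k, and as gcd(39, 40) = 1, exactly when 40 ∣ k.
The smallest positive such k is 40.

40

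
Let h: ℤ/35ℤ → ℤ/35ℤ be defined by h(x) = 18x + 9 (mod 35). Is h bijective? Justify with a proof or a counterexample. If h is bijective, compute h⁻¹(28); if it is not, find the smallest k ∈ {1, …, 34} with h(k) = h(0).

3

By definition, h is injective when h(s) = h(t) forces s = t.
If h(s) = h(t), then 18s ≡ 18t (mod 35). Because gcd(18, 35) = 1, we may cancel 18 to get s ≡ t (mod 35).
We now compute 18⁻¹ mod 35 explicitly. Euclid's algorithm: 35 = 1·18 + 17, 18 = 1·17 + 1; back-substituting gives 1 = 2·18 − 1·35, so 18⁻¹ ≡ 2 (mod 35).
For any y ∈ ℤ/35ℤ, x = 2(y − 9) mod 35 satisfies h(x) = 18·2(y − 9) + 9 ≡ y (since 18·2 ≡ 1 mod 35). So every y has a preimage.
So h is bijective.
Since h is bijective, we compute h⁻¹(28): solve 18x + 9 ≡ 28 (mod 35), i.e. 18x ≡ 19 (mod 35).
Multiplying by 18⁻¹ = 2 gives x ≡ 2·19 = 38 = 1·35 + 3 ≡ 3 (mod 35).
Check: h(3) = 18·3 + 9 = 63 = 1·35 + 28 ≡ 28 (mod 35).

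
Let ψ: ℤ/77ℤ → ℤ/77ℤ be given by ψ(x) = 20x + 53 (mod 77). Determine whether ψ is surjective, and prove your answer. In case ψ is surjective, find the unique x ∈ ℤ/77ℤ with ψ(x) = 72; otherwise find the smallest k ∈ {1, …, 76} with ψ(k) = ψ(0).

Since gcd(20, 77) = 1, 20 is invertible modulo 77. Euclid's algorithm: 77 = 3·20 + 17, 20 = 1·17 + 3, 17 = 5·3 + 2, 3 = 1·2 + 1; back-substituting gives 1 = 27·20 − 7·77, so 20⁻¹ ≡ 27 (mod 77).
Then y ↦ 27(y − 53) is a two-sided inverse to ψ, so every y ∈ ℤ/77ℤ has a preimage.
Thus ψ is surjective.
Since ψ is surjective, we compute ψ⁻¹(72): solve 20x + 53 ≡ 72 (mod 77), i.e. 20x ≡ 19 (mod 77).
Multiplying by 20⁻¹ = 27 gives x ≡ 27·19 = 513 = 6·77 + 51 ≡ 51 (mod 77).
Check: ψ(51) = 20·51 + 53 = 1073 = 13·77 + 72 ≡ 72 (mod 77).

51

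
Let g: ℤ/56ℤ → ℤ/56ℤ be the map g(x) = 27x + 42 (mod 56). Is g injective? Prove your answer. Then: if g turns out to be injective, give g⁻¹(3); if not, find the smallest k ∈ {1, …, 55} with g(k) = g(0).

11

Suppose g(a) = g(b) in ℤ/56ℤ. Then 27a + 42 ≡ 27b + 42 (mod 56), hence 27(a − b) ≡ 0 (mod 56).
Since gcd(27, 56) = 1, 27 is invertible modulo 56, so a − b ≡ 0 (mod 56), i.e. a = b.
Therefore g is injective.
We now compute 27⁻¹ mod 56 explicitly. Euclid's algorithm: 56 = 2·27 + 2, 27 = 13·2 + 1; back-substituting gives 1 = 27·27 − 13·56, so 27⁻¹ ≡ 27 (mod 56).
Since g is injective, we compute g⁻¹(3): solve 27x + 42 ≡ 3 (mod 56), i.e. 27x ≡ 17 (mod 56).
Multiplying by 27⁻¹ = 27 gives x ≡ 27·17 = 459 = 8·56 + 11 ≡ 11 (mod 56).
Check: g(11) = 27·11 + 42 = 339 = 6·56 + 3 ≡ 3 (mod 56).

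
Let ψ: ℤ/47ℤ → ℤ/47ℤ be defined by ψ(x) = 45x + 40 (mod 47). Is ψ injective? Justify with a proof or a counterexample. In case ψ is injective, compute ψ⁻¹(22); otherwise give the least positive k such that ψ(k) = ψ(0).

Recall: injectivity means: for all x_1, x_2 in the domain, ψ(x_1) = ψ(x_2) implies x_1 = x_2.
Suppose ψ(x_1) = ψ(x_2) in ℤ/47ℤ. Then 45x_1 + 40 ≡ 45x_2 + 40 (mod 47), thus 45(x_1 − x_2) ≡ 0 (mod 47).
Since gcd(45, 47) = 1, 45 is invertible modulo 47, so x_1 − x_2 ≡ 0 (mod 47), i.e. x_1 = x_2.
Therefore ψ is injective.
We now compute 45⁻¹ mod 47 explicitly. Euclid's algorithm: 47 = 1·45 + 2, 45 = 22·2 + 1; back-substituting gives 1 = 23·45 − 22·47, so 45⁻¹ ≡ 23 (mod 47).
Since ψ is injective, we compute ψ⁻¹(22): solve 45x + 40 ≡ 22 (mod 47), i.e. 45x ≡ 29 (mod 47).
Multiplying by 45⁻¹ = 23 gives x ≡ 23·29 = 667 = 14·47 + 9 ≡ 9 (mod 47).
Check: ψ(9) = 45·9 + 40 = 445 = 9·47 + 22 ≡ 22 (mod 47).

9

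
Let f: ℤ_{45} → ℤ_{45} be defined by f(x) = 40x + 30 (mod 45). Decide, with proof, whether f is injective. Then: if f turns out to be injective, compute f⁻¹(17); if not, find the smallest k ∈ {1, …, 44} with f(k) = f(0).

We have gcd(40, 45) = 5 > 1. Taking a = 0 and b = 9: f(0) = 30 and f(9) = 40·9 + 30 = 390 ≡ 30 (mod 45).
So f(0) = f(9) while 0 ≠ 9, hence f is not injective.
Since f is not injective, we find the least positive k with f(k) = f(0): this means 40k ≡ 0 (mod 45), i.e. 45 ∣ 40k. Since gcd(40, 45) = 5, dividing through by 5 this holds exactly when 9 ∣ 8k, and as gcd(8, 9) = 1, exactly when 9 ∣ k.
The smallest positive such k is 9.

9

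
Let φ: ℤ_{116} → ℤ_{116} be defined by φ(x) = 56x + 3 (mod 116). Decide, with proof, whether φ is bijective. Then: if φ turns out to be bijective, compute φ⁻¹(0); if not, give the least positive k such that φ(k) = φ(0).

29

We have gcd(56, 116) = 4 > 1. Taking u = 0 and v = 29: φ(0) = 3 and φ(29) = 56·29 + 3 = 1627 ≡ 3 (mod 116).
So φ(0) = φ(29) while 0 ≠ 29, so φ is not injective, hence not bijective.
Since φ is not bijective, we find the least positive k with φ(k) = φ(0): this means 56k ≡ 0 (mod 116), i.e. 116 ∣ 56k. Since gcd(56, 116) = 4, dividing through by 4 this holds exactly when 29 ∣ 14k, and as gcd(14, 29) = 1, exactly when 29 ∣ k.
The smallest positive such k is 29.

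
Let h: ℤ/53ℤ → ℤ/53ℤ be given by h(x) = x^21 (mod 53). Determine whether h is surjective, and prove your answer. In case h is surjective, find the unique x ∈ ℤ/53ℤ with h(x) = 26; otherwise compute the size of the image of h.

Since 53 is prime, the nonzero elements of ℤ/53ℤ form a cyclic group of order 52.
As gcd(21, 52) = 1, raising to the 21st power is a bijection on this group: if u^21 ≡ v^21 then (uv^{−1})^21 = 1, and the only element of order dividing gcd(21, 52) = 1 is 1, so u = v.
With h(0) = 0 this makes h injective on all of ℤ/53ℤ, hence bijective (finite equal-size domain and codomain). In particular h is surjective.
Since h is surjective, we find the preimage of 26. The inverse of x ↦ x^21 on (ℤ/53ℤ)^× is x ↦ x^5, because 21·5 = 105 = 2·52 + 1 ≡ 1 (mod 52) and x^{52} = 1 for x ≠ 0 (Fermat). So h⁻¹(26) = 26^5 mod 53.
Repeated squaring mod 53: 26^1 ≡ 26, 26^2 ≡ 26² = 676 ≡ 40, 26^4 ≡ 40² = 1600 ≡ 10. Since 5 = 4 + 1, 26^5 ≡ 10·26: 10·26 = 260 ≡ 48. So 26^5 ≡ 48 (mod 53).
Hence h⁻¹(26) = 48.

48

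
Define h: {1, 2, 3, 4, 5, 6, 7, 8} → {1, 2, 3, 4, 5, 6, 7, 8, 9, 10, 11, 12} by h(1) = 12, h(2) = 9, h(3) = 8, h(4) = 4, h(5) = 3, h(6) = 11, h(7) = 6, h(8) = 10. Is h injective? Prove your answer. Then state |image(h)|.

The values h(1), …, h(8) are 12, 9, 8, 4, 3, 11, 6, 10 — all distinct.
So h(a) = h(b) only when a = b, and h is injective.
The image of h is {3, 4, 6, 8, 9, 10, 11, 12}, which has 8 elements.

8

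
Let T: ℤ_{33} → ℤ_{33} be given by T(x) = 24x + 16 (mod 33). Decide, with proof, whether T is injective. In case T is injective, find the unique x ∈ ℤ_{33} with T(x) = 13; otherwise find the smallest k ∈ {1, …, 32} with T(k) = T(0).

11

Recall that T is injective when T(a) = T(b) forces a = b.
We have gcd(24, 33) = 3 > 1. Taking a = 0 and b = 11: T(0) = 16 and T(11) = 24·11 + 16 = 280 ≡ 16 (mod 33).
So T(0) = T(11) while 0 ≠ 11, therefore T is not injective.
Since T is not injective, we find the least positive k with T(k) = T(0): this means 24k ≡ 0 (mod 33), i.e. 33 ∣ 24k. Since gcd(24, 33) = 3, dividing through by 3 this holds exactly when 11 ∣ 8k, and as gcd(8, 11) = 1, exactly when 11 ∣ k.
The smallest positive such k is 11.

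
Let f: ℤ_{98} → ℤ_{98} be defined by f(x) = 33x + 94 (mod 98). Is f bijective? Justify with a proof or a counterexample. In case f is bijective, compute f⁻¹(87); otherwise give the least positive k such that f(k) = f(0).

Suppose f(x_1) = f(x_2) in ℤ_{98}. Then 33x_1 + 94 ≡ 33x_2 + 94 (mod 98), therefore 33(x_1 − x_2) ≡ 0 (mod 98).
Since gcd(33, 98) = 1, 33 is invertible modulo 98, therefore x_1 − x_2 ≡ 0 (mod 98), i.e. x_1 = x_2.
We now compute 33⁻¹ mod 98 explicitly. Euclid's algorithm: 98 = 2·33 + 32, 33 = 1·32 + 1; back-substituting gives 1 = 3·33 − 1·98, so 33⁻¹ ≡ 3 (mod 98).
For any y ∈ ℤ_{98}, x = 3(y − 94) mod 98 satisfies f(x) = 33·3(y − 94) + 94 ≡ y (since 33·3 ≡ 1 mod 98). So every y has a preimage.
So f is bijective.
Since f is bijective, we find f⁻¹(87): we need 33x ≡ 87 − 94 ≡ 91 (mod 98). Using 33⁻¹ = 3: x ≡ 3·91 = 273 = 2·98 + 77, so x = 77.
Check: f(77) = 33·77 + 94 = 2635 = 26·98 + 87 ≡ 87 (mod 98).

77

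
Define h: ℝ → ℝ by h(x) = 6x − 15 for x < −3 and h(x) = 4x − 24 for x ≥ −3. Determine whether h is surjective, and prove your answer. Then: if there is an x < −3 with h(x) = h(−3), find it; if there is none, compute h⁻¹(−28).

Both pieces are strictly increasing (slopes 6 and 4), so each is injective on its own interval.
The left piece maps (−∞, −3) onto (−∞, −33); the right piece maps [−3, ∞) onto [−36, ∞).
The union (−∞, −33) ∪ [−36, ∞) covers ℝ, so h is surjective.
For the follow-up: the images overlap, so an x < −3 with h(x) = h(−3) exists. h(−3) = −36; solving 6x − 15 = −36 for x < −3 gives x = (−36 + 15)/6 = −7/2.

-7/2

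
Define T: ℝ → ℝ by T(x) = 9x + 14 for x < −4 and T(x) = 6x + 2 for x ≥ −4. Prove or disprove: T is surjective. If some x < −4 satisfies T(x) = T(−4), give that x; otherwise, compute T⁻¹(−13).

-5/2

Both pieces are strictly increasing (slopes 9 and 6), so each is injective on its own interval.
The left piece maps (−∞, −4) onto (−∞, −22); the right piece maps [−4, ∞) onto [−22, ∞).
These images together cover ℝ, so T is surjective.
Because the two images are disjoint, no x < −4 has T(x) = T(−4), so we compute T⁻¹(−13): −13 lies in [−22, ∞), so solve 6x + 2 = −13: x = (−13 − 2)/6 = −5/2.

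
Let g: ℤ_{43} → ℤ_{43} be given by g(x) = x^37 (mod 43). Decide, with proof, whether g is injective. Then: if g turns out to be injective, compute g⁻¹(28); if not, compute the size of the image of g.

Since 43 is prime, the nonzero elements of ℤ_{43} form a cyclic group of order 42.
As gcd(37, 42) = 1, raising to the 37th power is a bijection on this group: if u^37 ≡ v^37 then (uv^{−1})^37 = 1, and the only element of order dividing gcd(37, 42) = 1 is 1, so u = v.
With g(0) = 0 this makes g injective on all of ℤ_{43}, hence bijective (finite equal-size domain and codomain). In particular g is injective.
Since g is injective, we find the preimage of 28. The inverse of x ↦ x^37 on (ℤ_{43})^× is x ↦ x^25, because 37·25 = 925 = 22·42 + 1 ≡ 1 (mod 42) and x^{42} = 1 for x ≠ 0 (Fermat). So g⁻¹(28) = 28^25 mod 43.
Repeated squaring mod 43: 28^1 ≡ 28, 28^2 ≡ 28² = 784 ≡ 10, 28^4 ≡ 10² = 100 ≡ 14, 28^8 ≡ 14² = 196 ≡ 24, 28^16 ≡ 24² = 576 ≡ 17. Since 25 = 16 + 8 + 1, 28^25 ≡ 17·24·28: 17·24 = 408 ≡ 21, then 21·28 = 588 ≡ 29. So 28^25 ≡ 29 (mod 43).
Hence g⁻¹(28) = 29.

29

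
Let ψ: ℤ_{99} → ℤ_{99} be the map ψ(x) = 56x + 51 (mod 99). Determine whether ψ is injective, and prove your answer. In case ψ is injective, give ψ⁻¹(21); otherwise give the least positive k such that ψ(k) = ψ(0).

Recall that ψ is injective if ψ(x_1) = ψ(x_2) implies x_1 = x_2.
If ψ(x_1) = ψ(x_2), then 56x_1 ≡ 56x_2 (mod 99). Because gcd(56, 99) = 1, we may cancel 56 to get x_1 ≡ x_2 (mod 99).
Thus ψ is injective.
We now compute 56⁻¹ mod 99 explicitly. Euclid's algorithm: 99 = 1·56 + 43, 56 = 1·43 + 13, 43 = 3·13 + 4, 13 = 3·4 + 1; back-substituting gives 1 = 23·56 − 13·99, so 56⁻¹ ≡ 23 (mod 99).
Since ψ is injective, we compute ψ⁻¹(21): solve 56x + 51 ≡ 21 (mod 99), i.e. 56x ≡ 69 (mod 99).
Multiplying by 56⁻¹ = 23 gives x ≡ 23·69 = 1587 = 16·99 + 3 ≡ 3 (mod 99).
Check: ψ(3) = 56·3 + 51 = 219 = 2·99 + 21 ≡ 21 (mod 99).

3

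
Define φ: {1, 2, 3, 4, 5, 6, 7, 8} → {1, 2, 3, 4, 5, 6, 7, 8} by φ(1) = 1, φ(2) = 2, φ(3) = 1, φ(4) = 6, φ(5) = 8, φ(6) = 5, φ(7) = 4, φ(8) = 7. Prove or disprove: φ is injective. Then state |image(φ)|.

φ(1) = 1 = φ(3) with 1 ≠ 3, so φ is not injective.
The image of φ is {1, 2, 4, 5, 6, 7, 8}, which has 7 elements.

7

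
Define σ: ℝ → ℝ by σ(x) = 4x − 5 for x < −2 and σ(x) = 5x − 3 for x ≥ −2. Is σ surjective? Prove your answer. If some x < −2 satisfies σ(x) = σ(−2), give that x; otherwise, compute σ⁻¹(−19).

Both pieces are strictly increasing (slopes 4 and 5), so each is injective on its own interval.
The left piece maps (−∞, −2) onto (−∞, −13); the right piece maps [−2, ∞) onto [−13, ∞).
These images together cover ℝ, so σ is surjective.
Because the two images are disjoint, no x < −2 has σ(x) = σ(−2), so we compute σ⁻¹(−19): −19 lies in (−∞, −13), so solve 4x − 5 = −19: x = (−19 + 5)/4 = −7/2.

-7/2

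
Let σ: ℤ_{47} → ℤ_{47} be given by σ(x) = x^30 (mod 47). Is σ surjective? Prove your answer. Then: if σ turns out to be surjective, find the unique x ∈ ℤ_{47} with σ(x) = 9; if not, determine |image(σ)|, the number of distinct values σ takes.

24

σ(23): Repeated squaring mod 47: 23^1 ≡ 23, 23^2 ≡ 23² = 529 ≡ 12, 23^4 ≡ 12² = 144 ≡ 3, 23^8 ≡ 3² = 9, 23^16 ≡ 9² = 81 ≡ 34. Since 30 = 16 + 8 + 4 + 2, 23^30 ≡ 34·9·3·12: 34·9 = 306 ≡ 24, then 24·3 = 72 ≡ 25, then 25·12 = 300 ≡ 18. So 23^30 ≡ 18 (mod 47).
σ(24): Repeated squaring mod 47: 24^1 ≡ 24, 24^2 ≡ 24² = 576 ≡ 12, 24^4 ≡ 12² = 144 ≡ 3, 24^8 ≡ 3² = 9, 24^16 ≡ 9² = 81 ≡ 34. Since 30 = 16 + 8 + 4 + 2, 24^30 ≡ 34·9·3·12: 34·9 = 306 ≡ 24, then 24·3 = 72 ≡ 25, then 25·12 = 300 ≡ 18. So 24^30 ≡ 18 (mod 47).
So σ(23) = σ(24) = 18 while 23 ≠ 24, therefore σ is not injective.
A non-injective map from the 47-element set ℤ_{47} to itself takes at most 46 distinct values, so it cannot be surjective. Hence σ is not surjective.
Since σ is not surjective, we determine |image(σ)|. Computing x^30 mod 47 for each x (by repeated squaring, reducing mod 47 at every step), the values σ(0), σ(1), …, σ(46) are: 0, 1, 34, 25, 28, 36, 4, 9, 12, 14, 2, 16, 42, 8, 24, 7, 32, 3, 6, 17, 21, 37, 27, 18, 18, 27, 37, 21, 17, 6, 3, 32, 7, 24, 8, 42, 16, 2, 14, 12, 9, 4, 36, 28, 25, 34, 1.
The distinct values are {0, 1, 2, 3, 4, 6, 7, 8, 9, 12, 14, 16, 17, 18, 21, 24, 25, 27, 28, 32, 34, 36, 37, 42}; there are 24 of them.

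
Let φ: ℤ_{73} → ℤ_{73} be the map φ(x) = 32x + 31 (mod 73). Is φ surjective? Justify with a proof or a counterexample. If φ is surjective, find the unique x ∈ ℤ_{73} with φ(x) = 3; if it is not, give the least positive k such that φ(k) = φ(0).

63

Since gcd(32, 73) = 1, 32 is invertible modulo 73. Euclid's algorithm: 73 = 2·32 + 9, 32 = 3·9 + 5, 9 = 1·5 + 4, 5 = 1·4 + 1; back-substituting gives 1 = 16·32 − 7·73, so 32⁻¹ ≡ 16 (mod 73).
Then y ↦ 16(y − 31) is a two-sided inverse to φ, so every y ∈ ℤ_{73} has a preimage.
Thus φ is surjective.
Since φ is surjective, we compute φ⁻¹(3): solve 32x + 31 ≡ 3 (mod 73), i.e. 32x ≡ 45 (mod 73).
Multiplying by 32⁻¹ = 16 gives x ≡ 16·45 = 720 = 9·73 + 63 ≡ 63 (mod 73).
Check: φ(63) = 32·63 + 31 = 2047 = 28·73 + 3 ≡ 3 (mod 73).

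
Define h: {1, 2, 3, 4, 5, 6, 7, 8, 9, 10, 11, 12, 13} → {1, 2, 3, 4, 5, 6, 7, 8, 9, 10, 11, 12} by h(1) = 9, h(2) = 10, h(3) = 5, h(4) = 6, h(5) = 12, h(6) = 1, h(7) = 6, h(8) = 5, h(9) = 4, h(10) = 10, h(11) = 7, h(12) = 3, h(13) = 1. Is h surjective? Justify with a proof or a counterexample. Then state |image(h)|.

9

No element maps to 2, so h is not surjective.
The image of h is {1, 3, 4, 5, 6, 7, 9, 10, 12}, which has 9 elements.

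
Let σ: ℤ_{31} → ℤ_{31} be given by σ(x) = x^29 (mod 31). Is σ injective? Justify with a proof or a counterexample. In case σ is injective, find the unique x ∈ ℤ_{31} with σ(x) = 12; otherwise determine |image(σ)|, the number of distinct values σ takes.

Since 31 is prime, the nonzero elements of ℤ_{31} form a cyclic group of order 30.
As gcd(29, 30) = 1, raising to the 29th power is a bijection on this group: if s^29 ≡ t^29 then (st^{−1})^29 = 1, and the only element of order dividing gcd(29, 30) = 1 is 1, so s = t.
With σ(0) = 0 this makes σ injective on all of ℤ_{31}, hence bijective (finite equal-size domain and codomain). In particular σ is injective.
Since σ is injective, we find the preimage of 12. The inverse of x ↦ x^29 on (ℤ_{31})^× is x ↦ x^29, because 29·29 = 841 = 28·30 + 1 ≡ 1 (mod 30) and x^{30} = 1 for x ≠ 0 (Fermat). So σ⁻¹(12) = 12^29 mod 31.
Repeated squaring mod 31: 12^1 ≡ 12, 12^2 ≡ 12² = 144 ≡ 20, 12^4 ≡ 20² = 400 ≡ 28, 12^8 ≡ 28² = 784 ≡ 9, 12^16 ≡ 9² = 81 ≡ 19. Since 29 = 16 + 8 + 4 + 1, 12^29 ≡ 19·9·28·12: 19·9 = 171 ≡ 16, then 16·28 = 448 ≡ 14, then 14·12 = 168 ≡ 13. So 12^29 ≡ 13 (mod 31).
Hence σ⁻¹(12) = 13.

13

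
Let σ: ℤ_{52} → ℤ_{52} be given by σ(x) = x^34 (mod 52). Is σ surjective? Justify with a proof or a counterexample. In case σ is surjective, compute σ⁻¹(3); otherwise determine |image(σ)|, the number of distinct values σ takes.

σ(12): Repeated squaring mod 52: 12^1 ≡ 12, 12^2 ≡ 12² = 144 ≡ 40, 12^4 ≡ 40² = 1600 ≡ 40, 12^8 ≡ 40² = 1600 ≡ 40, 12^16 ≡ 40² = 1600 ≡ 40, 12^32 ≡ 40² = 1600 ≡ 40. Since 34 = 32 + 2, 12^34 ≡ 40·40: 40·40 = 1600 ≡ 40. So 12^34 ≡ 40 (mod 52).
σ(14): Repeated squaring mod 52: 14^1 ≡ 14, 14^2 ≡ 14² = 196 ≡ 40, 14^4 ≡ 40² = 1600 ≡ 40, 14^8 ≡ 40² = 1600 ≡ 40, 14^16 ≡ 40² = 1600 ≡ 40, 14^32 ≡ 40² = 1600 ≡ 40. Since 34 = 32 + 2, 14^34 ≡ 40·40: 40·40 = 1600 ≡ 40. So 14^34 ≡ 40 (mod 52).
So σ(12) = σ(14) = 40 while 12 ≠ 14, thus σ is not injective.
A non-injective map from the 52-element set ℤ_{52} to itself takes at most 51 distinct values, so it cannot be surjective. Therefore σ is not surjective.
Since σ is not surjective, we determine |image(σ)|. Computing x^34 mod 52 for each x (by repeated squaring, reducing mod 52 at every step), the values σ(0), σ(1), …, σ(51) are: 0, 1, 36, 29, 48, 25, 4, 17, 12, 9, 16, 49, 40, 13, 40, 49, 16, 9, 12, 17, 4, 25, 48, 29, 36, 1, 0, 1, 36, 29, 48, 25, 4, 17, 12, 9, 16, 49, 40, 13, 40, 49, 16, 9, 12, 17, 4, 25, 48, 29, 36, 1.
The distinct values are {0, 1, 4, 9, 12, 13, 16, 17, 25, 29, 36, 40, 48, 49}; there are 14 of them.

14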